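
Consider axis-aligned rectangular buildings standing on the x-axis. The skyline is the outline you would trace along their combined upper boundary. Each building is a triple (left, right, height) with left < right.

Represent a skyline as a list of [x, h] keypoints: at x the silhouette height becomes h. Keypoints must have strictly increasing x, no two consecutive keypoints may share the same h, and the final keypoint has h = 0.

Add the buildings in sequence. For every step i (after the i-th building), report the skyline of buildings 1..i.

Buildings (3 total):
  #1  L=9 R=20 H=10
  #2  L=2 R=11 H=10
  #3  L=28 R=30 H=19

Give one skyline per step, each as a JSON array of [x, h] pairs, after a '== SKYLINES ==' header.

== SKYLINES ==
[[9,10],[20,0]]
[[2,10],[20,0]]
[[2,10],[20,0],[28,19],[30,0]]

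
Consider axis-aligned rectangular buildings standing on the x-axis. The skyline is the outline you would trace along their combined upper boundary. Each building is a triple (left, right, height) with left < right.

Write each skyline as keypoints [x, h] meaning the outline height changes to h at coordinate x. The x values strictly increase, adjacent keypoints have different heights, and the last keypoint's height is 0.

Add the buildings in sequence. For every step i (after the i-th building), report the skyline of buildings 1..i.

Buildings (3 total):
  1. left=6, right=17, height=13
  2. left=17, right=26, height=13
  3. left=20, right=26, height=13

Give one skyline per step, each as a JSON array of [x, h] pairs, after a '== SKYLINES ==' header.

== SKYLINES ==
[[6,13],[17,0]]
[[6,13],[26,0]]
[[6,13],[26,0]]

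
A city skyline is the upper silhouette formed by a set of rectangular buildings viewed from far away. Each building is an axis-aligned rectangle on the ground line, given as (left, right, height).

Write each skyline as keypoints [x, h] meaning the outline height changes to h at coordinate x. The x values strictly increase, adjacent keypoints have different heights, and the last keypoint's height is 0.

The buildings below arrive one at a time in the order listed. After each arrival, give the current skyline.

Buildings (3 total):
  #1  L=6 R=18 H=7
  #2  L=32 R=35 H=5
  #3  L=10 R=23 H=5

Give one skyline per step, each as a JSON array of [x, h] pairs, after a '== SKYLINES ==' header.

== SKYLINES ==
[[6,7],[18,0]]
[[6,7],[18,0],[32,5],[35,0]]
[[6,7],[18,5],[23,0],[32,5],[35,0]]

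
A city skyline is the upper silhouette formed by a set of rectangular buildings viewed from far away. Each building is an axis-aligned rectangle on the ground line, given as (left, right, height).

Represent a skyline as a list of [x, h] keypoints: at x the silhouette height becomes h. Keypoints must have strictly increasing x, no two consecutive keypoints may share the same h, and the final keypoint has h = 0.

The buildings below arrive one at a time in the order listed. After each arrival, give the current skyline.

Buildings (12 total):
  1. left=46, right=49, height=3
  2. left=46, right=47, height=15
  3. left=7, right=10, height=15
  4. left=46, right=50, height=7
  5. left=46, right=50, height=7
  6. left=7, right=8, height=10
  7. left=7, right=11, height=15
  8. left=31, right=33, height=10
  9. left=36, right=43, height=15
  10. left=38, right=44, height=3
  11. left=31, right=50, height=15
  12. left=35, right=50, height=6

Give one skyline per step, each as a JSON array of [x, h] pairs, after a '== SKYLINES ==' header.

== SKYLINES ==
[[46,3],[49,0]]
[[46,15],[47,3],[49,0]]
[[7,15],[10,0],[46,15],[47,3],[49,0]]
[[7,15],[10,0],[46,15],[47,7],[50,0]]
[[7,15],[10,0],[46,15],[47,7],[50,0]]
[[7,15],[10,0],[46,15],[47,7],[50,0]]
[[7,15],[11,0],[46,15],[47,7],[50,0]]
[[7,15],[11,0],[31,10],[33,0],[46,15],[47,7],[50,0]]
[[7,15],[11,0],[31,10],[33,0],[36,15],[43,0],[46,15],[47,7],[50,0]]
[[7,15],[11,0],[31,10],[33,0],[36,15],[43,3],[44,0],[46,15],[47,7],[50,0]]
[[7,15],[11,0],[31,15],[50,0]]
[[7,15],[11,0],[31,15],[50,0]]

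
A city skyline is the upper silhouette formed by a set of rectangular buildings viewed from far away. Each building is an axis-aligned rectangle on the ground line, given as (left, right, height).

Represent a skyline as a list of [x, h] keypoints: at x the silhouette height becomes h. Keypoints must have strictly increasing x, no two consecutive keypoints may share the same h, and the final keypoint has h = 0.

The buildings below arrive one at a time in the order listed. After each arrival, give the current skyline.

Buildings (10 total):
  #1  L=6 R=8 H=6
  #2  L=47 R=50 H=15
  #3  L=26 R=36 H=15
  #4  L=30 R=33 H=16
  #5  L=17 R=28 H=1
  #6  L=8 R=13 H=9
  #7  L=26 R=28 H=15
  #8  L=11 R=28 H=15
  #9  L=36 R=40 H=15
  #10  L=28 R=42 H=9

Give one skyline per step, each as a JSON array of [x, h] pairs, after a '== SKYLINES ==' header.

== SKYLINES ==
[[6,6],[8,0]]
[[6,6],[8,0],[47,15],[50,0]]
[[6,6],[8,0],[26,15],[36,0],[47,15],[50,0]]
[[6,6],[8,0],[26,15],[30,16],[33,15],[36,0],[47,15],[50,0]]
[[6,6],[8,0],[17,1],[26,15],[30,16],[33,15],[36,0],[47,15],[50,0]]
[[6,6],[8,9],[13,0],[17,1],[26,15],[30,16],[33,15],[36,0],[47,15],[50,0]]
[[6,6],[8,9],[13,0],[17,1],[26,15],[30,16],[33,15],[36,0],[47,15],[50,0]]
[[6,6],[8,9],[11,15],[30,16],[33,15],[36,0],[47,15],[50,0]]
[[6,6],[8,9],[11,15],[30,16],[33,15],[40,0],[47,15],[50,0]]
[[6,6],[8,9],[11,15],[30,16],[33,15],[40,9],[42,0],[47,15],[50,0]]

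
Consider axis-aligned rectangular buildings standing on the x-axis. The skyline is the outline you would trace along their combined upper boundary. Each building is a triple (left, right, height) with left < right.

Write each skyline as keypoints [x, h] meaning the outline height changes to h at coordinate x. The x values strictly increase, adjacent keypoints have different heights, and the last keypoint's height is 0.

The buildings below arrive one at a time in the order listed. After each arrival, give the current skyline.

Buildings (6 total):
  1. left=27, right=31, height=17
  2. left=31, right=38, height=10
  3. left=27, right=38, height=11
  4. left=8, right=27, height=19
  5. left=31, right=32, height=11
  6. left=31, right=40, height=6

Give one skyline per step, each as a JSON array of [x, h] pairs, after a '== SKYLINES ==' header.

== SKYLINES ==
[[27,17],[31,0]]
[[27,17],[31,10],[38,0]]
[[27,17],[31,11],[38,0]]
[[8,19],[27,17],[31,11],[38,0]]
[[8,19],[27,17],[31,11],[38,0]]
[[8,19],[27,17],[31,11],[38,6],[40,0]]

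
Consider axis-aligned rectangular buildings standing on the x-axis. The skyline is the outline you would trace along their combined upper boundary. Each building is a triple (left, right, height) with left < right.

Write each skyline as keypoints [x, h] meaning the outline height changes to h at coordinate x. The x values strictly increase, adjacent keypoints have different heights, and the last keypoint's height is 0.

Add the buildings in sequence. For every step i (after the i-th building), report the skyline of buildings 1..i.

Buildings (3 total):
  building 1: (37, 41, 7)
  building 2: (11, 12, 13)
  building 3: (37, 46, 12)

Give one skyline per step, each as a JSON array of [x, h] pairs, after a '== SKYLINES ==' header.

== SKYLINES ==
[[37,7],[41,0]]
[[11,13],[12,0],[37,7],[41,0]]
[[11,13],[12,0],[37,12],[46,0]]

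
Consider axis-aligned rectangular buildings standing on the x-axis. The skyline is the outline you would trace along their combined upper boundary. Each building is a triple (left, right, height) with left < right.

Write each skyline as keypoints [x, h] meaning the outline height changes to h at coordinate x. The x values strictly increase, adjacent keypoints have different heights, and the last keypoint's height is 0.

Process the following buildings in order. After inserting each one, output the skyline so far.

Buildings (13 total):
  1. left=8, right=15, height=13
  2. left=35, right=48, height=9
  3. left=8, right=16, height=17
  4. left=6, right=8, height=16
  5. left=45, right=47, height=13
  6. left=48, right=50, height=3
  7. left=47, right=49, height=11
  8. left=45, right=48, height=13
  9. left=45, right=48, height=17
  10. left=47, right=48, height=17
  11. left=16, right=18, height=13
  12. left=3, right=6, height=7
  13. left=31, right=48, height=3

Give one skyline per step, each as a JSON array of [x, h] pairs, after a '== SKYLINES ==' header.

== SKYLINES ==
[[8,13],[15,0]]
[[8,13],[15,0],[35,9],[48,0]]
[[8,17],[16,0],[35,9],[48,0]]
[[6,16],[8,17],[16,0],[35,9],[48,0]]
[[6,16],[8,17],[16,0],[35,9],[45,13],[47,9],[48,0]]
[[6,16],[8,17],[16,0],[35,9],[45,13],[47,9],[48,3],[50,0]]
[[6,16],[8,17],[16,0],[35,9],[45,13],[47,11],[49,3],[50,0]]
[[6,16],[8,17],[16,0],[35,9],[45,13],[48,11],[49,3],[50,0]]
[[6,16],[8,17],[16,0],[35,9],[45,17],[48,11],[49,3],[50,0]]
[[6,16],[8,17],[16,0],[35,9],[45,17],[48,11],[49,3],[50,0]]
[[6,16],[8,17],[16,13],[18,0],[35,9],[45,17],[48,11],[49,3],[50,0]]
[[3,7],[6,16],[8,17],[16,13],[18,0],[35,9],[45,17],[48,11],[49,3],[50,0]]
[[3,7],[6,16],[8,17],[16,13],[18,0],[31,3],[35,9],[45,17],[48,11],[49,3],[50,0]]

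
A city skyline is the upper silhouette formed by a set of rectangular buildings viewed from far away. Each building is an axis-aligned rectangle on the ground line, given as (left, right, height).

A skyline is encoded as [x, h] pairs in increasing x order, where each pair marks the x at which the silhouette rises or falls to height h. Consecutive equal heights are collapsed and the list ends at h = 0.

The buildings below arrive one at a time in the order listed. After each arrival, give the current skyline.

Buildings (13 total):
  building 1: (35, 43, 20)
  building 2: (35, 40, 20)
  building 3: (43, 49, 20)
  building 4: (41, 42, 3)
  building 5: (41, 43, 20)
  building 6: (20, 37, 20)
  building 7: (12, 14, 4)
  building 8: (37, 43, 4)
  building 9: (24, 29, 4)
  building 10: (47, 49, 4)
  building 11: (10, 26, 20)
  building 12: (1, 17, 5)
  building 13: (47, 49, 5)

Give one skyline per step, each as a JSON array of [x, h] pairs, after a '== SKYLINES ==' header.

== SKYLINES ==
[[35,20],[43,0]]
[[35,20],[43,0]]
[[35,20],[49,0]]
[[35,20],[49,0]]
[[35,20],[49,0]]
[[20,20],[49,0]]
[[12,4],[14,0],[20,20],[49,0]]
[[12,4],[14,0],[20,20],[49,0]]
[[12,4],[14,0],[20,20],[49,0]]
[[12,4],[14,0],[20,20],[49,0]]
[[10,20],[49,0]]
[[1,5],[10,20],[49,0]]
[[1,5],[10,20],[49,0]]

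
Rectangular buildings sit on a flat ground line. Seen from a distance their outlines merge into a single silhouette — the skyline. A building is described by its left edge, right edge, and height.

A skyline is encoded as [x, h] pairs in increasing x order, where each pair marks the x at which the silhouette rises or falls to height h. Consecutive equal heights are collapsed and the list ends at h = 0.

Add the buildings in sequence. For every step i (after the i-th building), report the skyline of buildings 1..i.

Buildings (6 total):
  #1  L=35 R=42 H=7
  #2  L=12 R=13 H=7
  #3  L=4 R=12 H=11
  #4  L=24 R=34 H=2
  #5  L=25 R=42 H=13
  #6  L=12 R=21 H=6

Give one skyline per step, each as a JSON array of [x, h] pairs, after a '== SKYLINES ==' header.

== SKYLINES ==
[[35,7],[42,0]]
[[12,7],[13,0],[35,7],[42,0]]
[[4,11],[12,7],[13,0],[35,7],[42,0]]
[[4,11],[12,7],[13,0],[24,2],[34,0],[35,7],[42,0]]
[[4,11],[12,7],[13,0],[24,2],[25,13],[42,0]]
[[4,11],[12,7],[13,6],[21,0],[24,2],[25,13],[42,0]]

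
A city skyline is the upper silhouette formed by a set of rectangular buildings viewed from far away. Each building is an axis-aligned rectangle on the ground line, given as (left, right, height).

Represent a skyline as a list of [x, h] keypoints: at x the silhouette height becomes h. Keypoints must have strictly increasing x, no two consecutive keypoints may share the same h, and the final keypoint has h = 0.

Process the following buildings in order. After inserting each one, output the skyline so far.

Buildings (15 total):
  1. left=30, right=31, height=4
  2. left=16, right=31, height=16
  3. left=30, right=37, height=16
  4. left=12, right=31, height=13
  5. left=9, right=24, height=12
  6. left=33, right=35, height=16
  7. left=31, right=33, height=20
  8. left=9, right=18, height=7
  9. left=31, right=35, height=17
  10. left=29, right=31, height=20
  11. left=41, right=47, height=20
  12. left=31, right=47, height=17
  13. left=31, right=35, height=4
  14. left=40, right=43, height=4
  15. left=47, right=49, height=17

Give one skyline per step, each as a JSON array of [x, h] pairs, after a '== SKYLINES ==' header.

== SKYLINES ==
[[30,4],[31,0]]
[[16,16],[31,0]]
[[16,16],[37,0]]
[[12,13],[16,16],[37,0]]
[[9,12],[12,13],[16,16],[37,0]]
[[9,12],[12,13],[16,16],[37,0]]
[[9,12],[12,13],[16,16],[31,20],[33,16],[37,0]]
[[9,12],[12,13],[16,16],[31,20],[33,16],[37,0]]
[[9,12],[12,13],[16,16],[31,20],[33,17],[35,16],[37,0]]
[[9,12],[12,13],[16,16],[29,20],[33,17],[35,16],[37,0]]
[[9,12],[12,13],[16,16],[29,20],[33,17],[35,16],[37,0],[41,20],[47,0]]
[[9,12],[12,13],[16,16],[29,20],[33,17],[41,20],[47,0]]
[[9,12],[12,13],[16,16],[29,20],[33,17],[41,20],[47,0]]
[[9,12],[12,13],[16,16],[29,20],[33,17],[41,20],[47,0]]
[[9,12],[12,13],[16,16],[29,20],[33,17],[41,20],[47,17],[49,0]]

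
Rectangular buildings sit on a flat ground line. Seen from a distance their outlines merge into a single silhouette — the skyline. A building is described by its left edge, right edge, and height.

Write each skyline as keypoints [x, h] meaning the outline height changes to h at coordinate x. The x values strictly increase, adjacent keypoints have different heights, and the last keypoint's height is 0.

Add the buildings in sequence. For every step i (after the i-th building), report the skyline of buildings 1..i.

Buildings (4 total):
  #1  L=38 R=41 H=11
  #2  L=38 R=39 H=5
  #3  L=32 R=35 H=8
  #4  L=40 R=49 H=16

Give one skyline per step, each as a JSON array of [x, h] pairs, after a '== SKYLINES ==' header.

== SKYLINES ==
[[38,11],[41,0]]
[[38,11],[41,0]]
[[32,8],[35,0],[38,11],[41,0]]
[[32,8],[35,0],[38,11],[40,16],[49,0]]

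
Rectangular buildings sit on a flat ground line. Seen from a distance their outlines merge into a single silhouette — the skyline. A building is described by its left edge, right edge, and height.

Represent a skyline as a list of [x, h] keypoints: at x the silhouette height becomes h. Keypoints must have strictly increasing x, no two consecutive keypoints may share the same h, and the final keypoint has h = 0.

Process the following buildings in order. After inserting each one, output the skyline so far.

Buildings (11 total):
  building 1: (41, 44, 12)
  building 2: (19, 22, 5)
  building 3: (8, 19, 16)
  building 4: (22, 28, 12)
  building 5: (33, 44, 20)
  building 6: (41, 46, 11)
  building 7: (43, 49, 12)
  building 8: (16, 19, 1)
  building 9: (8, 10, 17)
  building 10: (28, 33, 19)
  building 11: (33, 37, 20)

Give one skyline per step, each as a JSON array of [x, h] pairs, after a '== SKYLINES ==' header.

== SKYLINES ==
[[41,12],[44,0]]
[[19,5],[22,0],[41,12],[44,0]]
[[8,16],[19,5],[22,0],[41,12],[44,0]]
[[8,16],[19,5],[22,12],[28,0],[41,12],[44,0]]
[[8,16],[19,5],[22,12],[28,0],[33,20],[44,0]]
[[8,16],[19,5],[22,12],[28,0],[33,20],[44,11],[46,0]]
[[8,16],[19,5],[22,12],[28,0],[33,20],[44,12],[49,0]]
[[8,16],[19,5],[22,12],[28,0],[33,20],[44,12],[49,0]]
[[8,17],[10,16],[19,5],[22,12],[28,0],[33,20],[44,12],[49,0]]
[[8,17],[10,16],[19,5],[22,12],[28,19],[33,20],[44,12],[49,0]]
[[8,17],[10,16],[19,5],[22,12],[28,19],[33,20],[44,12],[49,0]]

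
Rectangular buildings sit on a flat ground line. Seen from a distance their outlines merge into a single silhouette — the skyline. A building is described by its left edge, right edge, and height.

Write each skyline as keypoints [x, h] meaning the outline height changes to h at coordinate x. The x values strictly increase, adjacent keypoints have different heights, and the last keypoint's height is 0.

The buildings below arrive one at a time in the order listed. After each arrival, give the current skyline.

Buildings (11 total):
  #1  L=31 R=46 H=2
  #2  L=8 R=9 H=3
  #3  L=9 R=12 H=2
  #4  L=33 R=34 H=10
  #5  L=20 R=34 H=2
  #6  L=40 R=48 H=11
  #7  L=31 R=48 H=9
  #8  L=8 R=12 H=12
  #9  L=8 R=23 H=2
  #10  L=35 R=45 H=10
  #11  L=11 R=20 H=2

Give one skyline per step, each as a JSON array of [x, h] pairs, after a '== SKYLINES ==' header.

== SKYLINES ==
[[31,2],[46,0]]
[[8,3],[9,0],[31,2],[46,0]]
[[8,3],[9,2],[12,0],[31,2],[46,0]]
[[8,3],[9,2],[12,0],[31,2],[33,10],[34,2],[46,0]]
[[8,3],[9,2],[12,0],[20,2],[33,10],[34,2],[46,0]]
[[8,3],[9,2],[12,0],[20,2],[33,10],[34,2],[40,11],[48,0]]
[[8,3],[9,2],[12,0],[20,2],[31,9],[33,10],[34,9],[40,11],[48,0]]
[[8,12],[12,0],[20,2],[31,9],[33,10],[34,9],[40,11],[48,0]]
[[8,12],[12,2],[31,9],[33,10],[34,9],[40,11],[48,0]]
[[8,12],[12,2],[31,9],[33,10],[34,9],[35,10],[40,11],[48,0]]
[[8,12],[12,2],[31,9],[33,10],[34,9],[35,10],[40,11],[48,0]]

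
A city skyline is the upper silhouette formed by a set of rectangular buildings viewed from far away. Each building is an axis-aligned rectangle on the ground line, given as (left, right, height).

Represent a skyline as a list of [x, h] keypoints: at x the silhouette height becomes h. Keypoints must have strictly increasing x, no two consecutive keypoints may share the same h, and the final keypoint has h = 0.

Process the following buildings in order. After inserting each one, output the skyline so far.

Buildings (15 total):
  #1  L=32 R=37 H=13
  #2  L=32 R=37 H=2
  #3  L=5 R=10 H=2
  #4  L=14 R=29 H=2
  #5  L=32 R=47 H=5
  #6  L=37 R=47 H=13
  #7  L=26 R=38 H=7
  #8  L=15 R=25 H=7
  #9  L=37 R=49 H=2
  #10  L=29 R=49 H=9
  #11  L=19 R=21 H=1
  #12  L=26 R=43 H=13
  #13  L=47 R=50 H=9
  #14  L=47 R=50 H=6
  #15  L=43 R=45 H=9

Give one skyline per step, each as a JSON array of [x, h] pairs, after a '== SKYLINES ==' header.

== SKYLINES ==
[[32,13],[37,0]]
[[32,13],[37,0]]
[[5,2],[10,0],[32,13],[37,0]]
[[5,2],[10,0],[14,2],[29,0],[32,13],[37,0]]
[[5,2],[10,0],[14,2],[29,0],[32,13],[37,5],[47,0]]
[[5,2],[10,0],[14,2],[29,0],[32,13],[47,0]]
[[5,2],[10,0],[14,2],[26,7],[32,13],[47,0]]
[[5,2],[10,0],[14,2],[15,7],[25,2],[26,7],[32,13],[47,0]]
[[5,2],[10,0],[14,2],[15,7],[25,2],[26,7],[32,13],[47,2],[49,0]]
[[5,2],[10,0],[14,2],[15,7],[25,2],[26,7],[29,9],[32,13],[47,9],[49,0]]
[[5,2],[10,0],[14,2],[15,7],[25,2],[26,7],[29,9],[32,13],[47,9],[49,0]]
[[5,2],[10,0],[14,2],[15,7],[25,2],[26,13],[47,9],[49,0]]
[[5,2],[10,0],[14,2],[15,7],[25,2],[26,13],[47,9],[50,0]]
[[5,2],[10,0],[14,2],[15,7],[25,2],[26,13],[47,9],[50,0]]
[[5,2],[10,0],[14,2],[15,7],[25,2],[26,13],[47,9],[50,0]]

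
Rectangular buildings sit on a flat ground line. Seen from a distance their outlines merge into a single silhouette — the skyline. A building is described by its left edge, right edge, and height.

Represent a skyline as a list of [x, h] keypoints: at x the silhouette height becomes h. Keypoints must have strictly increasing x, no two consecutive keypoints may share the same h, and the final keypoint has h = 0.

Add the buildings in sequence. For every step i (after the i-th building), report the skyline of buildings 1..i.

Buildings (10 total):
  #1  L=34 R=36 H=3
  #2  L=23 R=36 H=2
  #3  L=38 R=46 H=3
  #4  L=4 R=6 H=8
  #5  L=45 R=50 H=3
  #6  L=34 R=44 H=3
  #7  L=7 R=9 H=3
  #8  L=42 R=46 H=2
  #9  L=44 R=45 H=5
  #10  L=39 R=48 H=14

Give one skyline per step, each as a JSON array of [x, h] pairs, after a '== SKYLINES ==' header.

== SKYLINES ==
[[34,3],[36,0]]
[[23,2],[34,3],[36,0]]
[[23,2],[34,3],[36,0],[38,3],[46,0]]
[[4,8],[6,0],[23,2],[34,3],[36,0],[38,3],[46,0]]
[[4,8],[6,0],[23,2],[34,3],[36,0],[38,3],[50,0]]
[[4,8],[6,0],[23,2],[34,3],[50,0]]
[[4,8],[6,0],[7,3],[9,0],[23,2],[34,3],[50,0]]
[[4,8],[6,0],[7,3],[9,0],[23,2],[34,3],[50,0]]
[[4,8],[6,0],[7,3],[9,0],[23,2],[34,3],[44,5],[45,3],[50,0]]
[[4,8],[6,0],[7,3],[9,0],[23,2],[34,3],[39,14],[48,3],[50,0]]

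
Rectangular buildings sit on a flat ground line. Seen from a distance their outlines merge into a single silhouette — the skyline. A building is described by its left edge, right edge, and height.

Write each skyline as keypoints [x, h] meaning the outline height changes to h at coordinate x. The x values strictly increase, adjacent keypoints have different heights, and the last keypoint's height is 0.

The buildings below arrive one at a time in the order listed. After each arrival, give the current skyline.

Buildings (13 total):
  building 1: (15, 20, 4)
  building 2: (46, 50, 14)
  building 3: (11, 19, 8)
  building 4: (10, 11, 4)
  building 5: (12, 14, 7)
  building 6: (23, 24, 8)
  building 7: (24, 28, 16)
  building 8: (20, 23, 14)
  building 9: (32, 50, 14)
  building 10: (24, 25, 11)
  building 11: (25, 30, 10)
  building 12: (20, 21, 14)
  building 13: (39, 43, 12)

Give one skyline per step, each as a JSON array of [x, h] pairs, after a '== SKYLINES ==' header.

== SKYLINES ==
[[15,4],[20,0]]
[[15,4],[20,0],[46,14],[50,0]]
[[11,8],[19,4],[20,0],[46,14],[50,0]]
[[10,4],[11,8],[19,4],[20,0],[46,14],[50,0]]
[[10,4],[11,8],[19,4],[20,0],[46,14],[50,0]]
[[10,4],[11,8],[19,4],[20,0],[23,8],[24,0],[46,14],[50,0]]
[[10,4],[11,8],[19,4],[20,0],[23,8],[24,16],[28,0],[46,14],[50,0]]
[[10,4],[11,8],[19,4],[20,14],[23,8],[24,16],[28,0],[46,14],[50,0]]
[[10,4],[11,8],[19,4],[20,14],[23,8],[24,16],[28,0],[32,14],[50,0]]
[[10,4],[11,8],[19,4],[20,14],[23,8],[24,16],[28,0],[32,14],[50,0]]
[[10,4],[11,8],[19,4],[20,14],[23,8],[24,16],[28,10],[30,0],[32,14],[50,0]]
[[10,4],[11,8],[19,4],[20,14],[23,8],[24,16],[28,10],[30,0],[32,14],[50,0]]
[[10,4],[11,8],[19,4],[20,14],[23,8],[24,16],[28,10],[30,0],[32,14],[50,0]]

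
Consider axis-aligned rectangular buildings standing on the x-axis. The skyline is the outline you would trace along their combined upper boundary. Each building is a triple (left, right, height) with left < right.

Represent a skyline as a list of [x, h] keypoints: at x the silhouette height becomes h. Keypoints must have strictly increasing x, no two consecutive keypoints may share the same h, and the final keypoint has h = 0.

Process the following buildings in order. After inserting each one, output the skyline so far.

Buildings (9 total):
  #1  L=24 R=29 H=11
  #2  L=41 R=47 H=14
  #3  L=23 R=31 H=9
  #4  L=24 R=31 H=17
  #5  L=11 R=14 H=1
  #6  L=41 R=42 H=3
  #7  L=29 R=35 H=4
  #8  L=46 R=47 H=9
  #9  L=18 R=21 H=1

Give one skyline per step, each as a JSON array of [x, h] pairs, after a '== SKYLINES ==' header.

== SKYLINES ==
[[24,11],[29,0]]
[[24,11],[29,0],[41,14],[47,0]]
[[23,9],[24,11],[29,9],[31,0],[41,14],[47,0]]
[[23,9],[24,17],[31,0],[41,14],[47,0]]
[[11,1],[14,0],[23,9],[24,17],[31,0],[41,14],[47,0]]
[[11,1],[14,0],[23,9],[24,17],[31,0],[41,14],[47,0]]
[[11,1],[14,0],[23,9],[24,17],[31,4],[35,0],[41,14],[47,0]]
[[11,1],[14,0],[23,9],[24,17],[31,4],[35,0],[41,14],[47,0]]
[[11,1],[14,0],[18,1],[21,0],[23,9],[24,17],[31,4],[35,0],[41,14],[47,0]]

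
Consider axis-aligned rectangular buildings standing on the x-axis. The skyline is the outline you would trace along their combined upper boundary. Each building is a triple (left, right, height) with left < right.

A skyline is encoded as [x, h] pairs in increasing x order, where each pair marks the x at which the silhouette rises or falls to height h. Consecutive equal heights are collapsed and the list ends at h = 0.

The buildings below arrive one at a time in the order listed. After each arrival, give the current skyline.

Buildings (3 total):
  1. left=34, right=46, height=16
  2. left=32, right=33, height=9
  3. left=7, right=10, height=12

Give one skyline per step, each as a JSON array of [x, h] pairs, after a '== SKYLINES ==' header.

== SKYLINES ==
[[34,16],[46,0]]
[[32,9],[33,0],[34,16],[46,0]]
[[7,12],[10,0],[32,9],[33,0],[34,16],[46,0]]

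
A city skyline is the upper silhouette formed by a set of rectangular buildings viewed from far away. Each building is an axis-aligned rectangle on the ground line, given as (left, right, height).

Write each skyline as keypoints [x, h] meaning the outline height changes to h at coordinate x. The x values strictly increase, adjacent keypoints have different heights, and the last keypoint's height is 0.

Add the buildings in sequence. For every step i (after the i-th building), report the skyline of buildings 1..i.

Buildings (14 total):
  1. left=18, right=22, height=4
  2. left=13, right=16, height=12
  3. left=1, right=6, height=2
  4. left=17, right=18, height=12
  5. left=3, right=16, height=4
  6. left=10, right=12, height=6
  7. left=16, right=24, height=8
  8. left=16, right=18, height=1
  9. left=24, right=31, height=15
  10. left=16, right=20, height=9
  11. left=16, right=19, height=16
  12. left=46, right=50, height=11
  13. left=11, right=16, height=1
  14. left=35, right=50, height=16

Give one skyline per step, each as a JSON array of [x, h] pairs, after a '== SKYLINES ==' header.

== SKYLINES ==
[[18,4],[22,0]]
[[13,12],[16,0],[18,4],[22,0]]
[[1,2],[6,0],[13,12],[16,0],[18,4],[22,0]]
[[1,2],[6,0],[13,12],[16,0],[17,12],[18,4],[22,0]]
[[1,2],[3,4],[13,12],[16,0],[17,12],[18,4],[22,0]]
[[1,2],[3,4],[10,6],[12,4],[13,12],[16,0],[17,12],[18,4],[22,0]]
[[1,2],[3,4],[10,6],[12,4],[13,12],[16,8],[17,12],[18,8],[24,0]]
[[1,2],[3,4],[10,6],[12,4],[13,12],[16,8],[17,12],[18,8],[24,0]]
[[1,2],[3,4],[10,6],[12,4],[13,12],[16,8],[17,12],[18,8],[24,15],[31,0]]
[[1,2],[3,4],[10,6],[12,4],[13,12],[16,9],[17,12],[18,9],[20,8],[24,15],[31,0]]
[[1,2],[3,4],[10,6],[12,4],[13,12],[16,16],[19,9],[20,8],[24,15],[31,0]]
[[1,2],[3,4],[10,6],[12,4],[13,12],[16,16],[19,9],[20,8],[24,15],[31,0],[46,11],[50,0]]
[[1,2],[3,4],[10,6],[12,4],[13,12],[16,16],[19,9],[20,8],[24,15],[31,0],[46,11],[50,0]]
[[1,2],[3,4],[10,6],[12,4],[13,12],[16,16],[19,9],[20,8],[24,15],[31,0],[35,16],[50,0]]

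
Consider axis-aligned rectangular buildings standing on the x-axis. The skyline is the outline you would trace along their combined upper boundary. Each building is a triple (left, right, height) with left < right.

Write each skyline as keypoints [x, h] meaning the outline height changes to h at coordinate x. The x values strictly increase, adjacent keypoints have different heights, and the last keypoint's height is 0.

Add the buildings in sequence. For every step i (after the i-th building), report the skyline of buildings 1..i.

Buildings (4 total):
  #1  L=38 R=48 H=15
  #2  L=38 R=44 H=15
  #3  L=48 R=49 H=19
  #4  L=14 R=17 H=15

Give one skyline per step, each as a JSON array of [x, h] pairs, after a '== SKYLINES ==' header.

== SKYLINES ==
[[38,15],[48,0]]
[[38,15],[48,0]]
[[38,15],[48,19],[49,0]]
[[14,15],[17,0],[38,15],[48,19],[49,0]]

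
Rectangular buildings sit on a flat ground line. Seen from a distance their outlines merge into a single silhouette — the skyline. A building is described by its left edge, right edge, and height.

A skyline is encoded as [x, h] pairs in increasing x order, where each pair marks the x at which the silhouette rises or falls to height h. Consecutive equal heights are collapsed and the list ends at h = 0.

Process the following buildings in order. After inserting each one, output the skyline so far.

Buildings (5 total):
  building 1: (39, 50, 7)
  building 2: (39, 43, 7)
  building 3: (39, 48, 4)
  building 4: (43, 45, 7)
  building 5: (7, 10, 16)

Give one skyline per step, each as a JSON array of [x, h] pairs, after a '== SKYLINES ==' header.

== SKYLINES ==
[[39,7],[50,0]]
[[39,7],[50,0]]
[[39,7],[50,0]]
[[39,7],[50,0]]
[[7,16],[10,0],[39,7],[50,0]]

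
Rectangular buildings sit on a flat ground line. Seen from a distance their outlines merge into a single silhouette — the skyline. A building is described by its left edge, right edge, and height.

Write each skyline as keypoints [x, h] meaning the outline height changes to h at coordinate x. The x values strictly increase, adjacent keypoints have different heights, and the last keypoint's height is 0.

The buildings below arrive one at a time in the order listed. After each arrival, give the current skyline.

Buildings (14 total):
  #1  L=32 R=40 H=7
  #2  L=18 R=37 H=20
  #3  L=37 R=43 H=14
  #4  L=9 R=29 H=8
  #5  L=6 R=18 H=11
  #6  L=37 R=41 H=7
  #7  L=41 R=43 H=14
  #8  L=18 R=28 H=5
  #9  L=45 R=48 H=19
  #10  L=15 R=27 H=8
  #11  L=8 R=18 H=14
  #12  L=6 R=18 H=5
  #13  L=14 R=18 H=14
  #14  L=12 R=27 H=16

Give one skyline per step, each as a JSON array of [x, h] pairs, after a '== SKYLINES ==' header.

== SKYLINES ==
[[32,7],[40,0]]
[[18,20],[37,7],[40,0]]
[[18,20],[37,14],[43,0]]
[[9,8],[18,20],[37,14],[43,0]]
[[6,11],[18,20],[37,14],[43,0]]
[[6,11],[18,20],[37,14],[43,0]]
[[6,11],[18,20],[37,14],[43,0]]
[[6,11],[18,20],[37,14],[43,0]]
[[6,11],[18,20],[37,14],[43,0],[45,19],[48,0]]
[[6,11],[18,20],[37,14],[43,0],[45,19],[48,0]]
[[6,11],[8,14],[18,20],[37,14],[43,0],[45,19],[48,0]]
[[6,11],[8,14],[18,20],[37,14],[43,0],[45,19],[48,0]]
[[6,11],[8,14],[18,20],[37,14],[43,0],[45,19],[48,0]]
[[6,11],[8,14],[12,16],[18,20],[37,14],[43,0],[45,19],[48,0]]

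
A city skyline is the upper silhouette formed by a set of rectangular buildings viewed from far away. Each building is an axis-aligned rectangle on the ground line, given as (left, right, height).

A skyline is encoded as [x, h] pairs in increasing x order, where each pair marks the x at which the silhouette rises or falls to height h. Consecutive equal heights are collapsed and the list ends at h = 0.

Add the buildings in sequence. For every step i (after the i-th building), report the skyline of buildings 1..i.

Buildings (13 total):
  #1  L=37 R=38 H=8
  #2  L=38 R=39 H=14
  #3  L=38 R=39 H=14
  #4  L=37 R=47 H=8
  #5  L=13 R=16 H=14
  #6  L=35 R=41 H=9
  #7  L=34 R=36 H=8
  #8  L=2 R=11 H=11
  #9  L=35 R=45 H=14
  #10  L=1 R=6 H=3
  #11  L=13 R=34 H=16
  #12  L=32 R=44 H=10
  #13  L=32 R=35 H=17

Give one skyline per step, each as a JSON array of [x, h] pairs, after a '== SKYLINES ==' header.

== SKYLINES ==
[[37,8],[38,0]]
[[37,8],[38,14],[39,0]]
[[37,8],[38,14],[39,0]]
[[37,8],[38,14],[39,8],[47,0]]
[[13,14],[16,0],[37,8],[38,14],[39,8],[47,0]]
[[13,14],[16,0],[35,9],[38,14],[39,9],[41,8],[47,0]]
[[13,14],[16,0],[34,8],[35,9],[38,14],[39,9],[41,8],[47,0]]
[[2,11],[11,0],[13,14],[16,0],[34,8],[35,9],[38,14],[39,9],[41,8],[47,0]]
[[2,11],[11,0],[13,14],[16,0],[34,8],[35,14],[45,8],[47,0]]
[[1,3],[2,11],[11,0],[13,14],[16,0],[34,8],[35,14],[45,8],[47,0]]
[[1,3],[2,11],[11,0],[13,16],[34,8],[35,14],[45,8],[47,0]]
[[1,3],[2,11],[11,0],[13,16],[34,10],[35,14],[45,8],[47,0]]
[[1,3],[2,11],[11,0],[13,16],[32,17],[35,14],[45,8],[47,0]]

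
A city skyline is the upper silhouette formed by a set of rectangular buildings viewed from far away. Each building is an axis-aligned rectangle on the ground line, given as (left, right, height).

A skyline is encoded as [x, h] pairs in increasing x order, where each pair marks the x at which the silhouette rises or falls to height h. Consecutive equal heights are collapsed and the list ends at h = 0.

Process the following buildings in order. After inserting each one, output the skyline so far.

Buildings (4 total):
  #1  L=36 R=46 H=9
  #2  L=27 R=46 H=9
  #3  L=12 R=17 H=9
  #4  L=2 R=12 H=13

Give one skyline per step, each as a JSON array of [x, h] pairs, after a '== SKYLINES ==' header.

== SKYLINES ==
[[36,9],[46,0]]
[[27,9],[46,0]]
[[12,9],[17,0],[27,9],[46,0]]
[[2,13],[12,9],[17,0],[27,9],[46,0]]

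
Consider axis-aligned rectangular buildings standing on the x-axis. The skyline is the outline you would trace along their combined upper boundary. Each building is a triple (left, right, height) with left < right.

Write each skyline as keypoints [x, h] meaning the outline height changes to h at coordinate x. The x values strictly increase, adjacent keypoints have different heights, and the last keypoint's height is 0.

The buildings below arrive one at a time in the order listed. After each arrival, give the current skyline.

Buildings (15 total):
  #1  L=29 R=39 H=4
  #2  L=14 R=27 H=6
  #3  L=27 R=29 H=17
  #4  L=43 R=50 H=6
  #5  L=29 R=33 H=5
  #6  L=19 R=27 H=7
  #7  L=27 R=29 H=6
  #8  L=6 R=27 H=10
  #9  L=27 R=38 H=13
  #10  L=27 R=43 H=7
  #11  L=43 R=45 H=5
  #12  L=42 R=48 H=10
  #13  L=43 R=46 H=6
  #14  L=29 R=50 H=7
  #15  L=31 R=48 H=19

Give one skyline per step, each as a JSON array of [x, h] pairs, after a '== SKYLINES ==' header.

== SKYLINES ==
[[29,4],[39,0]]
[[14,6],[27,0],[29,4],[39,0]]
[[14,6],[27,17],[29,4],[39,0]]
[[14,6],[27,17],[29,4],[39,0],[43,6],[50,0]]
[[14,6],[27,17],[29,5],[33,4],[39,0],[43,6],[50,0]]
[[14,6],[19,7],[27,17],[29,5],[33,4],[39,0],[43,6],[50,0]]
[[14,6],[19,7],[27,17],[29,5],[33,4],[39,0],[43,6],[50,0]]
[[6,10],[27,17],[29,5],[33,4],[39,0],[43,6],[50,0]]
[[6,10],[27,17],[29,13],[38,4],[39,0],[43,6],[50,0]]
[[6,10],[27,17],[29,13],[38,7],[43,6],[50,0]]
[[6,10],[27,17],[29,13],[38,7],[43,6],[50,0]]
[[6,10],[27,17],[29,13],[38,7],[42,10],[48,6],[50,0]]
[[6,10],[27,17],[29,13],[38,7],[42,10],[48,6],[50,0]]
[[6,10],[27,17],[29,13],[38,7],[42,10],[48,7],[50,0]]
[[6,10],[27,17],[29,13],[31,19],[48,7],[50,0]]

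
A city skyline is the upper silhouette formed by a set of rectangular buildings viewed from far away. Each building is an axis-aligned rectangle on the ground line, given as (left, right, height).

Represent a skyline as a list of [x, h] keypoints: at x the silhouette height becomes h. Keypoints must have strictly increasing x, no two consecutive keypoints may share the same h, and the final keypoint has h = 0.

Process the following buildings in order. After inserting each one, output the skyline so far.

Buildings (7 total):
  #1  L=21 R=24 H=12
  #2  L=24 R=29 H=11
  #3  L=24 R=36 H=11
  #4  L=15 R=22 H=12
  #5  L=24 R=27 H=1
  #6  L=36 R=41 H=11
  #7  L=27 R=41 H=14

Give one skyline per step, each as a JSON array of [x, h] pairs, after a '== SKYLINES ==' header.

== SKYLINES ==
[[21,12],[24,0]]
[[21,12],[24,11],[29,0]]
[[21,12],[24,11],[36,0]]
[[15,12],[24,11],[36,0]]
[[15,12],[24,11],[36,0]]
[[15,12],[24,11],[41,0]]
[[15,12],[24,11],[27,14],[41,0]]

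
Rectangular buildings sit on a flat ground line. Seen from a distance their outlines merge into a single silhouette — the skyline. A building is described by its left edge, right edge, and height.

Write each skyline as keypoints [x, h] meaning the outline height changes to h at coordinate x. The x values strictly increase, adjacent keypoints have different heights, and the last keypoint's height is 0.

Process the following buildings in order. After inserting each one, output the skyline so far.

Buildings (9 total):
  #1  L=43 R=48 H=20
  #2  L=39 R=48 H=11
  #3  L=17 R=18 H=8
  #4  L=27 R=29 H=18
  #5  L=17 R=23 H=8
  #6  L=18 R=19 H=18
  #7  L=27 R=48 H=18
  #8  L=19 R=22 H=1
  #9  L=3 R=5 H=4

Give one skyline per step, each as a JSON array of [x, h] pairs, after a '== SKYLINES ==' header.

== SKYLINES ==
[[43,20],[48,0]]
[[39,11],[43,20],[48,0]]
[[17,8],[18,0],[39,11],[43,20],[48,0]]
[[17,8],[18,0],[27,18],[29,0],[39,11],[43,20],[48,0]]
[[17,8],[23,0],[27,18],[29,0],[39,11],[43,20],[48,0]]
[[17,8],[18,18],[19,8],[23,0],[27,18],[29,0],[39,11],[43,20],[48,0]]
[[17,8],[18,18],[19,8],[23,0],[27,18],[43,20],[48,0]]
[[17,8],[18,18],[19,8],[23,0],[27,18],[43,20],[48,0]]
[[3,4],[5,0],[17,8],[18,18],[19,8],[23,0],[27,18],[43,20],[48,0]]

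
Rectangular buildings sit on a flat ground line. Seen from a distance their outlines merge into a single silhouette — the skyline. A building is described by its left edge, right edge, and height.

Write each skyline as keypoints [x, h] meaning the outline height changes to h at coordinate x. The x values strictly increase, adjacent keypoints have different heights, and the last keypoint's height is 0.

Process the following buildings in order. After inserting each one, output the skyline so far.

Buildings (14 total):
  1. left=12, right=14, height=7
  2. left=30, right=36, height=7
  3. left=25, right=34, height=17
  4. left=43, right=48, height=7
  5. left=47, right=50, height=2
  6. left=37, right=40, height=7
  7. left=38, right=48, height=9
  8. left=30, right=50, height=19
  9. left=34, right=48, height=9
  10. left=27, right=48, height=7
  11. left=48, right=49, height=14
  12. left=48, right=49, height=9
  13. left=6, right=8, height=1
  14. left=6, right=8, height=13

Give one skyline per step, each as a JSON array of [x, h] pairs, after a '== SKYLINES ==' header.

== SKYLINES ==
[[12,7],[14,0]]
[[12,7],[14,0],[30,7],[36,0]]
[[12,7],[14,0],[25,17],[34,7],[36,0]]
[[12,7],[14,0],[25,17],[34,7],[36,0],[43,7],[48,0]]
[[12,7],[14,0],[25,17],[34,7],[36,0],[43,7],[48,2],[50,0]]
[[12,7],[14,0],[25,17],[34,7],[36,0],[37,7],[40,0],[43,7],[48,2],[50,0]]
[[12,7],[14,0],[25,17],[34,7],[36,0],[37,7],[38,9],[48,2],[50,0]]
[[12,7],[14,0],[25,17],[30,19],[50,0]]
[[12,7],[14,0],[25,17],[30,19],[50,0]]
[[12,7],[14,0],[25,17],[30,19],[50,0]]
[[12,7],[14,0],[25,17],[30,19],[50,0]]
[[12,7],[14,0],[25,17],[30,19],[50,0]]
[[6,1],[8,0],[12,7],[14,0],[25,17],[30,19],[50,0]]
[[6,13],[8,0],[12,7],[14,0],[25,17],[30,19],[50,0]]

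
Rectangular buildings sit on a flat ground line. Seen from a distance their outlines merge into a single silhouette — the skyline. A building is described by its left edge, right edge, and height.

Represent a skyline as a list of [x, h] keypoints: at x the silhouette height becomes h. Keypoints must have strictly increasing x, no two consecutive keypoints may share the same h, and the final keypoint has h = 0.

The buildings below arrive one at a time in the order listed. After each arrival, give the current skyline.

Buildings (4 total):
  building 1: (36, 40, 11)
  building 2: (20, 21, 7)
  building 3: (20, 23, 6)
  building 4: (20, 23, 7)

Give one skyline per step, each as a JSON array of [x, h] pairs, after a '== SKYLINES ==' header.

== SKYLINES ==
[[36,11],[40,0]]
[[20,7],[21,0],[36,11],[40,0]]
[[20,7],[21,6],[23,0],[36,11],[40,0]]
[[20,7],[23,0],[36,11],[40,0]]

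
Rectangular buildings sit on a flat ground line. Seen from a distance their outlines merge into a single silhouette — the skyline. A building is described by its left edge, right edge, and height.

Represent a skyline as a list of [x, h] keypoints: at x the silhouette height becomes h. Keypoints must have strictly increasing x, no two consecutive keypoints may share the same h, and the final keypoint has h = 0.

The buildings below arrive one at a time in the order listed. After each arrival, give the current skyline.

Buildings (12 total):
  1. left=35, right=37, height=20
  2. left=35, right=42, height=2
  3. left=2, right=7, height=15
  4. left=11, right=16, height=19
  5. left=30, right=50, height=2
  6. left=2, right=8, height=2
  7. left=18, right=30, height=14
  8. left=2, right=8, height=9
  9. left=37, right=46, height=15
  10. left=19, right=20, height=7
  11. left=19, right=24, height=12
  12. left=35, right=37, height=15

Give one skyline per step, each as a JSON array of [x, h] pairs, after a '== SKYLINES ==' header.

== SKYLINES ==
[[35,20],[37,0]]
[[35,20],[37,2],[42,0]]
[[2,15],[7,0],[35,20],[37,2],[42,0]]
[[2,15],[7,0],[11,19],[16,0],[35,20],[37,2],[42,0]]
[[2,15],[7,0],[11,19],[16,0],[30,2],[35,20],[37,2],[50,0]]
[[2,15],[7,2],[8,0],[11,19],[16,0],[30,2],[35,20],[37,2],[50,0]]
[[2,15],[7,2],[8,0],[11,19],[16,0],[18,14],[30,2],[35,20],[37,2],[50,0]]
[[2,15],[7,9],[8,0],[11,19],[16,0],[18,14],[30,2],[35,20],[37,2],[50,0]]
[[2,15],[7,9],[8,0],[11,19],[16,0],[18,14],[30,2],[35,20],[37,15],[46,2],[50,0]]
[[2,15],[7,9],[8,0],[11,19],[16,0],[18,14],[30,2],[35,20],[37,15],[46,2],[50,0]]
[[2,15],[7,9],[8,0],[11,19],[16,0],[18,14],[30,2],[35,20],[37,15],[46,2],[50,0]]
[[2,15],[7,9],[8,0],[11,19],[16,0],[18,14],[30,2],[35,20],[37,15],[46,2],[50,0]]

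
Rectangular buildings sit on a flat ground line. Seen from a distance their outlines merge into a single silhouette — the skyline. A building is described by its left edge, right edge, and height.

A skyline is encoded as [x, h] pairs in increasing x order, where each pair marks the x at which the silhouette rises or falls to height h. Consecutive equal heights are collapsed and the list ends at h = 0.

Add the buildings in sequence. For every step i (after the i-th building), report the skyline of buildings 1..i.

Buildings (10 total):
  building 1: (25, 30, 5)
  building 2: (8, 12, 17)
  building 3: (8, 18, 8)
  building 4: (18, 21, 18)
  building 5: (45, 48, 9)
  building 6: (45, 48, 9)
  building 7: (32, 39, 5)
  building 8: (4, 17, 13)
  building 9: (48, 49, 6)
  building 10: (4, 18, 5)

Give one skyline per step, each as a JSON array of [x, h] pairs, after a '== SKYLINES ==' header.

== SKYLINES ==
[[25,5],[30,0]]
[[8,17],[12,0],[25,5],[30,0]]
[[8,17],[12,8],[18,0],[25,5],[30,0]]
[[8,17],[12,8],[18,18],[21,0],[25,5],[30,0]]
[[8,17],[12,8],[18,18],[21,0],[25,5],[30,0],[45,9],[48,0]]
[[8,17],[12,8],[18,18],[21,0],[25,5],[30,0],[45,9],[48,0]]
[[8,17],[12,8],[18,18],[21,0],[25,5],[30,0],[32,5],[39,0],[45,9],[48,0]]
[[4,13],[8,17],[12,13],[17,8],[18,18],[21,0],[25,5],[30,0],[32,5],[39,0],[45,9],[48,0]]
[[4,13],[8,17],[12,13],[17,8],[18,18],[21,0],[25,5],[30,0],[32,5],[39,0],[45,9],[48,6],[49,0]]
[[4,13],[8,17],[12,13],[17,8],[18,18],[21,0],[25,5],[30,0],[32,5],[39,0],[45,9],[48,6],[49,0]]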